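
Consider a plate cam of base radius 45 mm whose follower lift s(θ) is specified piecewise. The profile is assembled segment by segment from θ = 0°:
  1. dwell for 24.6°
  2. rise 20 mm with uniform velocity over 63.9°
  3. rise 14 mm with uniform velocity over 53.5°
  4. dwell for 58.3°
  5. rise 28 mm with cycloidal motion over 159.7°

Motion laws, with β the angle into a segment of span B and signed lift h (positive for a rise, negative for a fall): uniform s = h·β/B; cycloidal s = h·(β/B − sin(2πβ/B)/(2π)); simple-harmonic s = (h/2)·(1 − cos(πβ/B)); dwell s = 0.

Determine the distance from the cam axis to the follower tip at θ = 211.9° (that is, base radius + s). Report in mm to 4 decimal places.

seg 1 [0°–24.6°] dwell: s stays 0.0000
seg 2 [24.6°–88.5°] uniform, h=20: full span → s += 20 → s = 20.0000
seg 3 [88.5°–142°] uniform, h=14: full span → s += 14 → s = 34.0000
seg 4 [142°–200.3°] dwell: s stays 34.0000
seg 5 [200.3°–360°] cycloidal, h=28: θ=211.9° here. β=11.6, B=159.7. 28·(0.0726 − sin(2π·0.0726)/(2π)) = 0.0699 → s = 34.0699
radial distance = base radius + s = 45 + 34.0699 = 79.0699

79.0699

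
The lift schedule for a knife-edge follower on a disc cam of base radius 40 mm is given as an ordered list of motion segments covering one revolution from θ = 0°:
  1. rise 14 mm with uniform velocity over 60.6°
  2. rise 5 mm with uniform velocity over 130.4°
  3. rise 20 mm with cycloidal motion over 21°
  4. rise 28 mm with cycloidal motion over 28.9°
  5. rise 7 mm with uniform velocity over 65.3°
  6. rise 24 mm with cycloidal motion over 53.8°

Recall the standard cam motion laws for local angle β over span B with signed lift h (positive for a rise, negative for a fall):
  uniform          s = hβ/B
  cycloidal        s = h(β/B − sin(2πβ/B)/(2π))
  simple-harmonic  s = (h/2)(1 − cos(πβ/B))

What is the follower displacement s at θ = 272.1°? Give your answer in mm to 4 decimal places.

seg 1 [0°–60.6°] uniform, h=14: full span → s += 14 → s = 14.0000
seg 2 [60.6°–191°] uniform, h=5: full span → s += 5 → s = 19.0000
seg 3 [191°–212°] cycloidal, h=20: full span → s += 20 → s = 39.0000
seg 4 [212°–240.9°] cycloidal, h=28: full span → s += 28 → s = 67.0000
seg 5 [240.9°–306.2°] uniform, h=7: θ=272.1° here. β=31.2, B=65.3. 7·31.2/65.3 = 3.3446 → s = 70.3446

70.3446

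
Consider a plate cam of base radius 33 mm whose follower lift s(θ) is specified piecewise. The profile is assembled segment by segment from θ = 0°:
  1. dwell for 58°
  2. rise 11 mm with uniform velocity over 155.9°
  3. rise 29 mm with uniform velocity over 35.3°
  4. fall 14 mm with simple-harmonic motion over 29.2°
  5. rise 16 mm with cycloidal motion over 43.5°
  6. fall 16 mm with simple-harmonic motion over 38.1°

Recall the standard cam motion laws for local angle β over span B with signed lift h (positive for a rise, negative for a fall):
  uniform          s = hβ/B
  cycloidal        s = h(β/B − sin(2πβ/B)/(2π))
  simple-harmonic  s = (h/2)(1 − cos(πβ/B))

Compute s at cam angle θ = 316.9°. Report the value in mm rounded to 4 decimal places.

seg 1 [0°–58°] dwell: s stays 0.0000
seg 2 [58°–213.9°] uniform, h=11: full span → s += 11 → s = 11.0000
seg 3 [213.9°–249.2°] uniform, h=29: full span → s += 29 → s = 40.0000
seg 4 [249.2°–278.4°] simple-harmonic, h=-14: full span → s += -14 → s = 26.0000
seg 5 [278.4°–321.9°] cycloidal, h=16: θ=316.9° here. β=38.5, B=43.5. 16·(0.8851 − sin(2π·0.8851)/(2π)) = 15.8442 → s = 41.8442

41.8442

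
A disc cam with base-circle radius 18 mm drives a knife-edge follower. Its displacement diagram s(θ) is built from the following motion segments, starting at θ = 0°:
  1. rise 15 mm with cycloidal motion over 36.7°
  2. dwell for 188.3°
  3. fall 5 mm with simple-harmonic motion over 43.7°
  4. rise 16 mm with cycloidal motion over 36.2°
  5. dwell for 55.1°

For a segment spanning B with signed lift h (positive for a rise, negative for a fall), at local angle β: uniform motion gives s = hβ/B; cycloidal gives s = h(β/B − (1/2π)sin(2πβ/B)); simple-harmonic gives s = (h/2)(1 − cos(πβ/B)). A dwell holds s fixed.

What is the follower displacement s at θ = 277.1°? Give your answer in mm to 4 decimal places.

seg 1 [0°–36.7°] cycloidal, h=15: full span → s += 15 → s = 15.0000
seg 2 [36.7°–225°] dwell: s stays 15.0000
seg 3 [225°–268.7°] simple-harmonic, h=-5: full span → s += -5 → s = 10.0000
seg 4 [268.7°–304.9°] cycloidal, h=16: θ=277.1° here. β=8.4, B=36.2. 16·(0.2320 − sin(2π·0.2320)/(2π)) = 1.1824 → s = 11.1824

11.1824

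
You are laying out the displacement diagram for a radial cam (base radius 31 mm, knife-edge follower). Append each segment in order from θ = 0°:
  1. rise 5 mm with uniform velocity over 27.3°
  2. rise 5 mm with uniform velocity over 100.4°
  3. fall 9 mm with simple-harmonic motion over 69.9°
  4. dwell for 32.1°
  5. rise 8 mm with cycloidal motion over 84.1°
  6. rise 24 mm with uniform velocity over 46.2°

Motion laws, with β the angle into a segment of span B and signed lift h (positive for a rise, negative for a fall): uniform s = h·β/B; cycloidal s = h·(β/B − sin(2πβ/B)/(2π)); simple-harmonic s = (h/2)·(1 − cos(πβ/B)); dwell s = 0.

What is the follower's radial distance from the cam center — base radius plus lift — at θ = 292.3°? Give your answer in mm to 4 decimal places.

seg 1 [0°–27.3°] uniform, h=5: full span → s += 5 → s = 5.0000
seg 2 [27.3°–127.7°] uniform, h=5: full span → s += 5 → s = 10.0000
seg 3 [127.7°–197.6°] simple-harmonic, h=-9: full span → s += -9 → s = 1.0000
seg 4 [197.6°–229.7°] dwell: s stays 1.0000
seg 5 [229.7°–313.8°] cycloidal, h=8: θ=292.3° here. β=62.6, B=84.1. 8·(0.7444 − sin(2π·0.7444)/(2π)) = 7.2273 → s = 8.2273
radial distance = base radius + s = 31 + 8.2273 = 39.2273

39.2273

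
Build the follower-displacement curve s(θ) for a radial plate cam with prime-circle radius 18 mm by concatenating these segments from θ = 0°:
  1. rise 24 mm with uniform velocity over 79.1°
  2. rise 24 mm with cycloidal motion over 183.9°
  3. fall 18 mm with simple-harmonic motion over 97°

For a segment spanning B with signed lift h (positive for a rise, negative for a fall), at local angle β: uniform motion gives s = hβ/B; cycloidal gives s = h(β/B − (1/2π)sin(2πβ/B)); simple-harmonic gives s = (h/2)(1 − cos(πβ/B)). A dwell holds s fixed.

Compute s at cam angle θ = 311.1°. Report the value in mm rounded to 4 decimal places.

seg 1 [0°–79.1°] uniform, h=24: full span → s += 24 → s = 24.0000
seg 2 [79.1°–263°] cycloidal, h=24: full span → s += 24 → s = 48.0000
seg 3 [263°–360°] simple-harmonic, h=-18: θ=311.1° here. β=48.1, B=97. -18/2·(1 − cos(π·0.4959)) = -8.8834 → s = 39.1166

39.1166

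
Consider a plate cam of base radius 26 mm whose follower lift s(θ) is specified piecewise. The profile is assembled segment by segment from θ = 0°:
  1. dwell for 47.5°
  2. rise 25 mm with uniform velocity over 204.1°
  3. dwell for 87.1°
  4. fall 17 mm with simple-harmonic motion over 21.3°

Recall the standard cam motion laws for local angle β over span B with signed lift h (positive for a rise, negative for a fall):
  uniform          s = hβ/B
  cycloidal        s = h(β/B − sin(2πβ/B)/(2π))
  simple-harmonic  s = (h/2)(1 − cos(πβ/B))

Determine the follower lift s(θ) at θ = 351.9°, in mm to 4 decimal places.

seg 1 [0°–47.5°] dwell: s stays 0.0000
seg 2 [47.5°–251.6°] uniform, h=25: full span → s += 25 → s = 25.0000
seg 3 [251.6°–338.7°] dwell: s stays 25.0000
seg 4 [338.7°–360°] simple-harmonic, h=-17: θ=351.9° here. β=13.2, B=21.3. -17/2·(1 − cos(π·0.6197)) = -11.6221 → s = 13.3779

13.3779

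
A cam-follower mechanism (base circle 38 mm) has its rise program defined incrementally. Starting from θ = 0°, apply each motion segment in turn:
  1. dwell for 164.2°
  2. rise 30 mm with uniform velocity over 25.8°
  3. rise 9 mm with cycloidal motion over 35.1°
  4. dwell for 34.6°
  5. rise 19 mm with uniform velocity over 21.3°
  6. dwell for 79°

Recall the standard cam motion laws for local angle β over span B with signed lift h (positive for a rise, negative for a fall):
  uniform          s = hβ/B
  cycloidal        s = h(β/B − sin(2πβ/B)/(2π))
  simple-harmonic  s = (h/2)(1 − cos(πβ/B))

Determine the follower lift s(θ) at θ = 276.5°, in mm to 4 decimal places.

seg 1 [0°–164.2°] dwell: s stays 0.0000
seg 2 [164.2°–190°] uniform, h=30: full span → s += 30 → s = 30.0000
seg 3 [190°–225.1°] cycloidal, h=9: full span → s += 9 → s = 39.0000
seg 4 [225.1°–259.7°] dwell: s stays 39.0000
seg 5 [259.7°–281°] uniform, h=19: θ=276.5° here. β=16.8, B=21.3. 19·16.8/21.3 = 14.9859 → s = 53.9859

53.9859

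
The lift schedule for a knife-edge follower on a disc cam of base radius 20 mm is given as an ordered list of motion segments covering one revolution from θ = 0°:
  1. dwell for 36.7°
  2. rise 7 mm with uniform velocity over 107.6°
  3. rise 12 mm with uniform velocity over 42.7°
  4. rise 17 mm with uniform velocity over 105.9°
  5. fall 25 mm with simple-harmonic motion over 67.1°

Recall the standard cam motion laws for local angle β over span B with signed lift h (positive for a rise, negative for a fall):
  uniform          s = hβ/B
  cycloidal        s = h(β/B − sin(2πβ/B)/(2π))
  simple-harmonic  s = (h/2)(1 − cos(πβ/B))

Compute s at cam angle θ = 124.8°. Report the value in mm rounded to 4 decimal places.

seg 1 [0°–36.7°] dwell: s stays 0.0000
seg 2 [36.7°–144.3°] uniform, h=7: θ=124.8° here. β=88.1, B=107.6. 7·88.1/107.6 = 5.7314 → s = 5.7314

5.7314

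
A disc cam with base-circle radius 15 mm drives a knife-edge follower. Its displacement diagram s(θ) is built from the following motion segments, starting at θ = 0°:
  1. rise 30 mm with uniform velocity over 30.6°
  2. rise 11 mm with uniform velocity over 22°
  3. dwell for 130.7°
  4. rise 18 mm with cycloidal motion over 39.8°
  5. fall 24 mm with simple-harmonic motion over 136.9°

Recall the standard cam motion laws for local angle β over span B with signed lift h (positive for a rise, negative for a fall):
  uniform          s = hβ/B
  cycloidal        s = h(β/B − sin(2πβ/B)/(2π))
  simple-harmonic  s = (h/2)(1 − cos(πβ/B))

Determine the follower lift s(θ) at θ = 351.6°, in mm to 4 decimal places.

seg 1 [0°–30.6°] uniform, h=30: full span → s += 30 → s = 30.0000
seg 2 [30.6°–52.6°] uniform, h=11: full span → s += 11 → s = 41.0000
seg 3 [52.6°–183.3°] dwell: s stays 41.0000
seg 4 [183.3°–223.1°] cycloidal, h=18: full span → s += 18 → s = 59.0000
seg 5 [223.1°–360°] simple-harmonic, h=-24: θ=351.6° here. β=128.5, B=136.9. -24/2·(1 − cos(π·0.9386)) = -23.7777 → s = 35.2223

35.2223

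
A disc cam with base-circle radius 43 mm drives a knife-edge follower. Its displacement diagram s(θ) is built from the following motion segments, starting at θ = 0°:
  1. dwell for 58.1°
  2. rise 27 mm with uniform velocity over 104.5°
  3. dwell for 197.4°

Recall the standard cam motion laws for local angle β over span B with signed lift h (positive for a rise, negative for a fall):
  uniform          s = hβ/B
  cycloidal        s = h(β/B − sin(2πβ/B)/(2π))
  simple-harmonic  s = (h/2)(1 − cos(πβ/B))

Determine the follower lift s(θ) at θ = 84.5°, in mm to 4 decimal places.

seg 1 [0°–58.1°] dwell: s stays 0.0000
seg 2 [58.1°–162.6°] uniform, h=27: θ=84.5° here. β=26.4, B=104.5. 27·26.4/104.5 = 6.8211 → s = 6.8211

6.8211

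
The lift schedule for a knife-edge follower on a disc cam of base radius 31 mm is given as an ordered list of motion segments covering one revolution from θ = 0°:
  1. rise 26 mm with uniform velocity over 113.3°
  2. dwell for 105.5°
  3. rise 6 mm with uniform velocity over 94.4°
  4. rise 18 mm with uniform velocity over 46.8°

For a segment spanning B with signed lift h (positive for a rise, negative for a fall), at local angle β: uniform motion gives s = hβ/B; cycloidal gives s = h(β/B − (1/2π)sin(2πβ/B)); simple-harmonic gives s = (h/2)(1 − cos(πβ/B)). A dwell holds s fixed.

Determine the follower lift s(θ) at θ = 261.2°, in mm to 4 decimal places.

seg 1 [0°–113.3°] uniform, h=26: full span → s += 26 → s = 26.0000
seg 2 [113.3°–218.8°] dwell: s stays 26.0000
seg 3 [218.8°–313.2°] uniform, h=6: θ=261.2° here. β=42.4, B=94.4. 6·42.4/94.4 = 2.6949 → s = 28.6949

28.6949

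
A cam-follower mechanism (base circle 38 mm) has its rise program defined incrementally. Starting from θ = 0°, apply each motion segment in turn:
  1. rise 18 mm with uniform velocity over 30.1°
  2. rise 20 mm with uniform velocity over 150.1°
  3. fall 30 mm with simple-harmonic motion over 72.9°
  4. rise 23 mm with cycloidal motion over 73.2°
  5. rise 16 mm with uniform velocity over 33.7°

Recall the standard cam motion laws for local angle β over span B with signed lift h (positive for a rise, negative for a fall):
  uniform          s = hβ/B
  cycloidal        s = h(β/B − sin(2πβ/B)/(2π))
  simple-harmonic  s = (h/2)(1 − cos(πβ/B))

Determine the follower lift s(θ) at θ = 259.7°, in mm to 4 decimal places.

seg 1 [0°–30.1°] uniform, h=18: full span → s += 18 → s = 18.0000
seg 2 [30.1°–180.2°] uniform, h=20: full span → s += 20 → s = 38.0000
seg 3 [180.2°–253.1°] simple-harmonic, h=-30: full span → s += -30 → s = 8.0000
seg 4 [253.1°–326.3°] cycloidal, h=23: θ=259.7° here. β=6.6, B=73.2. 23·(0.0902 − sin(2π·0.0902)/(2π)) = 0.1092 → s = 8.1092

8.1092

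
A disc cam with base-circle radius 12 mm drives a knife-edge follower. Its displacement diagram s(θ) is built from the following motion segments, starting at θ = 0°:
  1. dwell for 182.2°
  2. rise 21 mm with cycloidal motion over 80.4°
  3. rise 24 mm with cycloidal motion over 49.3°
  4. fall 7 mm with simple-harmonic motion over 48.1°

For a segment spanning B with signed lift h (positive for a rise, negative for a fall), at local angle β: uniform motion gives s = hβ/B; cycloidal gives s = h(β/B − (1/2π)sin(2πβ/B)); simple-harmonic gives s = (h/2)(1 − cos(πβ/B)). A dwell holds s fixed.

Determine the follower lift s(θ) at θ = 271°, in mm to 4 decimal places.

seg 1 [0°–182.2°] dwell: s stays 0.0000
seg 2 [182.2°–262.6°] cycloidal, h=21: full span → s += 21 → s = 21.0000
seg 3 [262.6°–311.9°] cycloidal, h=24: θ=271° here. β=8.4, B=49.3. 24·(0.1704 − sin(2π·0.1704)/(2π)) = 0.7376 → s = 21.7376

21.7376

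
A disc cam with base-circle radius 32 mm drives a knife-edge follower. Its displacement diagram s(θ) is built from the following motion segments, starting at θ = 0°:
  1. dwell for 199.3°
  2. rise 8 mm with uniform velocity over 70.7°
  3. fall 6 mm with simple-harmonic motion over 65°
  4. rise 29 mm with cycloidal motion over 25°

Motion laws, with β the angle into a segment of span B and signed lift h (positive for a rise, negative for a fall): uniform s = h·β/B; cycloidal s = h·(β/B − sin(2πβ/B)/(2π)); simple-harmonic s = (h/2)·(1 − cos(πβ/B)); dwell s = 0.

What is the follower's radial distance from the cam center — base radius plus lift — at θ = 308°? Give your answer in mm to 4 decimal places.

seg 1 [0°–199.3°] dwell: s stays 0.0000
seg 2 [199.3°–270°] uniform, h=8: full span → s += 8 → s = 8.0000
seg 3 [270°–335°] simple-harmonic, h=-6: θ=308° here. β=38, B=65. -6/2·(1 − cos(π·0.5846)) = -3.7881 → s = 4.2119
radial distance = base radius + s = 32 + 4.2119 = 36.2119

36.2119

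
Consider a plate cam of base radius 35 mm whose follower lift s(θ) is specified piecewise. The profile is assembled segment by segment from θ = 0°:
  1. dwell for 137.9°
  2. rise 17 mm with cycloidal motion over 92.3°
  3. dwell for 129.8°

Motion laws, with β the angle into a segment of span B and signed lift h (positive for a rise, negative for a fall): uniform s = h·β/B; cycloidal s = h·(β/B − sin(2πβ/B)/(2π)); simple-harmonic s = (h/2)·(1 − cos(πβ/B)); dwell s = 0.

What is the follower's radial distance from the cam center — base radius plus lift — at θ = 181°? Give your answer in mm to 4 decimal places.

seg 1 [0°–137.9°] dwell: s stays 0.0000
seg 2 [137.9°–230.2°] cycloidal, h=17: θ=181° here. β=43.1, B=92.3. 17·(0.4670 − sin(2π·0.4670)/(2π)) = 7.3805 → s = 7.3805
radial distance = base radius + s = 35 + 7.3805 = 42.3805

42.3805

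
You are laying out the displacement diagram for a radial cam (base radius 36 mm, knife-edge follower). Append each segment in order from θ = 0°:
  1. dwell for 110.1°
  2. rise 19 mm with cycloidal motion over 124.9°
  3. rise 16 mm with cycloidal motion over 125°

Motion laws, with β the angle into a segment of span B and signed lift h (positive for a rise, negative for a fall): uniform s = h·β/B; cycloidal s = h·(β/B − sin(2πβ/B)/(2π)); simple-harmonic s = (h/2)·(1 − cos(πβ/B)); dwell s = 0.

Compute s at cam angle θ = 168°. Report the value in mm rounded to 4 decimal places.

seg 1 [0°–110.1°] dwell: s stays 0.0000
seg 2 [110.1°–235°] cycloidal, h=19: θ=168° here. β=57.9, B=124.9. 19·(0.4636 − sin(2π·0.4636)/(2π)) = 8.1217 → s = 8.1217

8.1217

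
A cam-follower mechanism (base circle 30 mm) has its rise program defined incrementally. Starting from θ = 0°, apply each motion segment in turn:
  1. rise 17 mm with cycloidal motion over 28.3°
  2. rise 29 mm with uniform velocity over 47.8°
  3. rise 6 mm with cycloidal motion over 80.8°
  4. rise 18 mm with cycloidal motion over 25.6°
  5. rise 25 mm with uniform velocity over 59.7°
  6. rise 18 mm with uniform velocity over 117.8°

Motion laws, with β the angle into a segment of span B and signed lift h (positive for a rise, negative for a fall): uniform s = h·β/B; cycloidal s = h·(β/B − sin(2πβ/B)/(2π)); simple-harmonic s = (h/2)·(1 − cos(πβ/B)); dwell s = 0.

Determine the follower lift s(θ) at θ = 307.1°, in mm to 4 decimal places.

seg 1 [0°–28.3°] cycloidal, h=17: full span → s += 17 → s = 17.0000
seg 2 [28.3°–76.1°] uniform, h=29: full span → s += 29 → s = 46.0000
seg 3 [76.1°–156.9°] cycloidal, h=6: full span → s += 6 → s = 52.0000
seg 4 [156.9°–182.5°] cycloidal, h=18: full span → s += 18 → s = 70.0000
seg 5 [182.5°–242.2°] uniform, h=25: full span → s += 25 → s = 95.0000
seg 6 [242.2°–360°] uniform, h=18: θ=307.1° here. β=64.9, B=117.8. 18·64.9/117.8 = 9.9168 → s = 104.9168

104.9168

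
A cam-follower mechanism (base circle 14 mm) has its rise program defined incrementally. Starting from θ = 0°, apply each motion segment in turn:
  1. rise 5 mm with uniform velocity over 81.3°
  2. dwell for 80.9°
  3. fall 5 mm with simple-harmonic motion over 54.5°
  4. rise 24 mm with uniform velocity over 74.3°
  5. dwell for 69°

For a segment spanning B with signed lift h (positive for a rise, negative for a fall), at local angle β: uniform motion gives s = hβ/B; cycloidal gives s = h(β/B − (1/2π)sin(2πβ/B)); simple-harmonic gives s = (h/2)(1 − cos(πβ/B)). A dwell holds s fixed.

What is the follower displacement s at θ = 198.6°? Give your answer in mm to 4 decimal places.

seg 1 [0°–81.3°] uniform, h=5: full span → s += 5 → s = 5.0000
seg 2 [81.3°–162.2°] dwell: s stays 5.0000
seg 3 [162.2°–216.7°] simple-harmonic, h=-5: θ=198.6° here. β=36.4, B=54.5. -5/2·(1 − cos(π·0.6679)) = -3.7583 → s = 1.2417

1.2417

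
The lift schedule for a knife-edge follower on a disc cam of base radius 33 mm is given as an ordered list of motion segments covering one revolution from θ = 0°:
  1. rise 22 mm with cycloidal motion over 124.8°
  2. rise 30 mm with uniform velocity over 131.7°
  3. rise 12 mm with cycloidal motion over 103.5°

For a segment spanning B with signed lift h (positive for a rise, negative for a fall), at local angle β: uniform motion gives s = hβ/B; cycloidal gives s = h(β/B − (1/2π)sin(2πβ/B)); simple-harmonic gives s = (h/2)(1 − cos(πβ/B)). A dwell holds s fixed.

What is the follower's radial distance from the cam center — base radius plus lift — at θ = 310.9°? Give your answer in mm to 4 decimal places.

seg 1 [0°–124.8°] cycloidal, h=22: full span → s += 22 → s = 22.0000
seg 2 [124.8°–256.5°] uniform, h=30: full span → s += 30 → s = 52.0000
seg 3 [256.5°–360°] cycloidal, h=12: θ=310.9° here. β=54.4, B=103.5. 12·(0.5256 − sin(2π·0.5256)/(2π)) = 6.6132 → s = 58.6132
radial distance = base radius + s = 33 + 58.6132 = 91.6132

91.6132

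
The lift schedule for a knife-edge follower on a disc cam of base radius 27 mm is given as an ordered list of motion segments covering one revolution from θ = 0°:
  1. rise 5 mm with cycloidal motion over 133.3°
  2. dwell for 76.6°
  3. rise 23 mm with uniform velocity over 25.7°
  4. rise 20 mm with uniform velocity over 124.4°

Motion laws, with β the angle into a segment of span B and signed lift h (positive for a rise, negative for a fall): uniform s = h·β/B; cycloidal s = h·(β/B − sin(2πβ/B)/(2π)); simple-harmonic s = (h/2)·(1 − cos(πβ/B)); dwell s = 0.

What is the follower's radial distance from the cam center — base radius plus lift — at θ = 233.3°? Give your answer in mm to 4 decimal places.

seg 1 [0°–133.3°] cycloidal, h=5: full span → s += 5 → s = 5.0000
seg 2 [133.3°–209.9°] dwell: s stays 5.0000
seg 3 [209.9°–235.6°] uniform, h=23: θ=233.3° here. β=23.4, B=25.7. 23·23.4/25.7 = 20.9416 → s = 25.9416
radial distance = base radius + s = 27 + 25.9416 = 52.9416

52.9416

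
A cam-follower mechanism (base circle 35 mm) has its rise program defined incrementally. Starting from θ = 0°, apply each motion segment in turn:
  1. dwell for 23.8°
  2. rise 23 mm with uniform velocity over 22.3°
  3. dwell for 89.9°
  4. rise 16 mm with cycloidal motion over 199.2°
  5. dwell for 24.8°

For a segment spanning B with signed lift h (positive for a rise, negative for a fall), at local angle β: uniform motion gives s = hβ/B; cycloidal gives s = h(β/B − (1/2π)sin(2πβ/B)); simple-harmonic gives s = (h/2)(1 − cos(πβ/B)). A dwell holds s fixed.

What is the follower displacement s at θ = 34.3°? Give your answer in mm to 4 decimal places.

seg 1 [0°–23.8°] dwell: s stays 0.0000
seg 2 [23.8°–46.1°] uniform, h=23: θ=34.3° here. β=10.5, B=22.3. 23·10.5/22.3 = 10.8296 → s = 10.8296

10.8296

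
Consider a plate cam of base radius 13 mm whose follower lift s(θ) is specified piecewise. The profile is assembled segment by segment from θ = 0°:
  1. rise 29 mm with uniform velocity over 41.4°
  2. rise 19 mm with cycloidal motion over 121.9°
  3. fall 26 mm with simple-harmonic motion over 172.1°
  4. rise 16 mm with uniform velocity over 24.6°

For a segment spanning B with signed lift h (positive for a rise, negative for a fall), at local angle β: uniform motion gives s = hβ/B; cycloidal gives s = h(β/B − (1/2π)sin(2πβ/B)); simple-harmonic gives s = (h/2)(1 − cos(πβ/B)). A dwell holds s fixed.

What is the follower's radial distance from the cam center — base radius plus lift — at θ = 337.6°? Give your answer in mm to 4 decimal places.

seg 1 [0°–41.4°] uniform, h=29: full span → s += 29 → s = 29.0000
seg 2 [41.4°–163.3°] cycloidal, h=19: full span → s += 19 → s = 48.0000
seg 3 [163.3°–335.4°] simple-harmonic, h=-26: full span → s += -26 → s = 22.0000
seg 4 [335.4°–360°] uniform, h=16: θ=337.6° here. β=2.2, B=24.6. 16·2.2/24.6 = 1.4309 → s = 23.4309
radial distance = base radius + s = 13 + 23.4309 = 36.4309

36.4309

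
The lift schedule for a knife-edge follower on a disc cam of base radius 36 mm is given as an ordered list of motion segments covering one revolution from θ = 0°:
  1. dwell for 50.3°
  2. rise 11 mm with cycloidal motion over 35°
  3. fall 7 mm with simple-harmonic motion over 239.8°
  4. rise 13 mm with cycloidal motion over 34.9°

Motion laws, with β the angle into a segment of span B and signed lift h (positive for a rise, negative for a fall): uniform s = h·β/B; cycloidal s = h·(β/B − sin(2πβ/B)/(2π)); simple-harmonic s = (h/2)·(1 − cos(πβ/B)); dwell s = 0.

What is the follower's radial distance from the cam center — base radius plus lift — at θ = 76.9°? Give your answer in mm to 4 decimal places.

seg 1 [0°–50.3°] dwell: s stays 0.0000
seg 2 [50.3°–85.3°] cycloidal, h=11: θ=76.9° here. β=26.6, B=35. 11·(0.7600 − sin(2π·0.7600)/(2π)) = 10.1072 → s = 10.1072
radial distance = base radius + s = 36 + 10.1072 = 46.1072

46.1072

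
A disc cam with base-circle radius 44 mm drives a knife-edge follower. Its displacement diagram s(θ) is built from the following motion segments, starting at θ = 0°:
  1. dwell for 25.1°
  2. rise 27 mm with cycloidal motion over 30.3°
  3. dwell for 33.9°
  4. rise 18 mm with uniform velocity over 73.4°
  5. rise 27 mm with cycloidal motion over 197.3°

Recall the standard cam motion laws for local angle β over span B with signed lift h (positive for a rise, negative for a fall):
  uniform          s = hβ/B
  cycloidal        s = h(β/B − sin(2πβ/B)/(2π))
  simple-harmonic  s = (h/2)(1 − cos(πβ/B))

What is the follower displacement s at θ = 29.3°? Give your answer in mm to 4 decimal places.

seg 1 [0°–25.1°] dwell: s stays 0.0000
seg 2 [25.1°–55.4°] cycloidal, h=27: θ=29.3° here. β=4.2, B=30.3. 27·(0.1386 − sin(2π·0.1386)/(2π)) = 0.4555 → s = 0.4555

0.4555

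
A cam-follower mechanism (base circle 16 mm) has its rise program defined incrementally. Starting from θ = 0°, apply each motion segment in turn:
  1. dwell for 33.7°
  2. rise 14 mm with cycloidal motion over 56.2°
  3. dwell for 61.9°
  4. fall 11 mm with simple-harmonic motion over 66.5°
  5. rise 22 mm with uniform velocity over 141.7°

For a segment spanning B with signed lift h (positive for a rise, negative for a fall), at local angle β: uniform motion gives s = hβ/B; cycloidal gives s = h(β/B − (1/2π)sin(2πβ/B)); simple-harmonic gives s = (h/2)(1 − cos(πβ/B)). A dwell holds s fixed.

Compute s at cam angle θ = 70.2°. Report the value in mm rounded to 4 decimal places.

seg 1 [0°–33.7°] dwell: s stays 0.0000
seg 2 [33.7°–89.9°] cycloidal, h=14: θ=70.2° here. β=36.5, B=56.2. 14·(0.6495 − sin(2π·0.6495)/(2π)) = 10.8908 → s = 10.8908

10.8908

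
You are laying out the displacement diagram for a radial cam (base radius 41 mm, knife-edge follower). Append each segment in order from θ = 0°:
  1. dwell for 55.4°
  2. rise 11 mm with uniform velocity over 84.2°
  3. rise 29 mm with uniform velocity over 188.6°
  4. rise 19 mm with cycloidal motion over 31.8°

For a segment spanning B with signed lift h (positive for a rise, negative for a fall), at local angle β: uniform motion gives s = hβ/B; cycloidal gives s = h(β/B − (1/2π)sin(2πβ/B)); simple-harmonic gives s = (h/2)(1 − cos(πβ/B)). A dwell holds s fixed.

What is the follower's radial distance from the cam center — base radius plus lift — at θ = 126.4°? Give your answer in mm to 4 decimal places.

seg 1 [0°–55.4°] dwell: s stays 0.0000
seg 2 [55.4°–139.6°] uniform, h=11: θ=126.4° here. β=71, B=84.2. 11·71/84.2 = 9.2755 → s = 9.2755
radial distance = base radius + s = 41 + 9.2755 = 50.2755

50.2755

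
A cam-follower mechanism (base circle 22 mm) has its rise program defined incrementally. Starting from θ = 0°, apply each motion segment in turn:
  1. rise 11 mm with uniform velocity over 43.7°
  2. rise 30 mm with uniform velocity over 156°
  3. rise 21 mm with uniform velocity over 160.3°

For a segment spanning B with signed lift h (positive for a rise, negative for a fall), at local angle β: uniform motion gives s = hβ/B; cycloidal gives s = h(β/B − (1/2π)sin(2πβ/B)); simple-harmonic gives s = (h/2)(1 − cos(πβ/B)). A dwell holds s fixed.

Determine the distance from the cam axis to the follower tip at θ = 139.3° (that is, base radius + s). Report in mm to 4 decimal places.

seg 1 [0°–43.7°] uniform, h=11: full span → s += 11 → s = 11.0000
seg 2 [43.7°–199.7°] uniform, h=30: θ=139.3° here. β=95.6, B=156. 30·95.6/156 = 18.3846 → s = 29.3846
radial distance = base radius + s = 22 + 29.3846 = 51.3846

51.3846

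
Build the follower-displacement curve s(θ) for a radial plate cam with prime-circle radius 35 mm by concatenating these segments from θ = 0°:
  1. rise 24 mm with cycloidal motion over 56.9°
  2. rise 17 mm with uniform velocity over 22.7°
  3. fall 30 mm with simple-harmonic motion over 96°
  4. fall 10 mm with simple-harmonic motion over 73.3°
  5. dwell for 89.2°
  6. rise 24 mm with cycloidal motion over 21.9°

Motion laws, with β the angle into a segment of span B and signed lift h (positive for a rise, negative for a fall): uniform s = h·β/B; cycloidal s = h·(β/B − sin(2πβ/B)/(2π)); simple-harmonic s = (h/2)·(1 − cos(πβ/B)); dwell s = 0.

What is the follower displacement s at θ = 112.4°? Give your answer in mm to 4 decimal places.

seg 1 [0°–56.9°] cycloidal, h=24: full span → s += 24 → s = 24.0000
seg 2 [56.9°–79.6°] uniform, h=17: full span → s += 17 → s = 41.0000
seg 3 [79.6°–175.6°] simple-harmonic, h=-30: θ=112.4° here. β=32.8, B=96. -30/2·(1 − cos(π·0.3417)) = -7.8426 → s = 33.1574

33.1574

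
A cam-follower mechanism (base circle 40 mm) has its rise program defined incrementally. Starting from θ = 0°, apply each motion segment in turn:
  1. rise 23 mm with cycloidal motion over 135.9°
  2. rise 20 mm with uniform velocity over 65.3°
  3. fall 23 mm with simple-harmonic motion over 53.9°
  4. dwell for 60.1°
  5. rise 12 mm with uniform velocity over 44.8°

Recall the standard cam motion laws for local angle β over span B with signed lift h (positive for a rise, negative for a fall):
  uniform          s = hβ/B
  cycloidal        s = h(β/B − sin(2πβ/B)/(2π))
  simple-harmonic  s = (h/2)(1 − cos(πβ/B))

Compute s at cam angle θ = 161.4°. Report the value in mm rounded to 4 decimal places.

seg 1 [0°–135.9°] cycloidal, h=23: full span → s += 23 → s = 23.0000
seg 2 [135.9°–201.2°] uniform, h=20: θ=161.4° here. β=25.5, B=65.3. 20·25.5/65.3 = 7.8101 → s = 30.8101

30.8101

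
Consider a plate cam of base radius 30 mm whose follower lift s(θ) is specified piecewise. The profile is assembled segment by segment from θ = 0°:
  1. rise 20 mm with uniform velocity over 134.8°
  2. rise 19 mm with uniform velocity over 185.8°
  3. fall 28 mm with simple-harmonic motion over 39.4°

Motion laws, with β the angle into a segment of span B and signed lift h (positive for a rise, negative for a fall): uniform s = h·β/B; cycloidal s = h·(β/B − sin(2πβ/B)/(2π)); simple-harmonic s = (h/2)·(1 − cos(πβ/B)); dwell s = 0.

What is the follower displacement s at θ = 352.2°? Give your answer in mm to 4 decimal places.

seg 1 [0°–134.8°] uniform, h=20: full span → s += 20 → s = 20.0000
seg 2 [134.8°–320.6°] uniform, h=19: full span → s += 19 → s = 39.0000
seg 3 [320.6°–360°] simple-harmonic, h=-28: θ=352.2° here. β=31.6, B=39.4. -28/2·(1 − cos(π·0.8020)) = -25.3785 → s = 13.6215

13.6215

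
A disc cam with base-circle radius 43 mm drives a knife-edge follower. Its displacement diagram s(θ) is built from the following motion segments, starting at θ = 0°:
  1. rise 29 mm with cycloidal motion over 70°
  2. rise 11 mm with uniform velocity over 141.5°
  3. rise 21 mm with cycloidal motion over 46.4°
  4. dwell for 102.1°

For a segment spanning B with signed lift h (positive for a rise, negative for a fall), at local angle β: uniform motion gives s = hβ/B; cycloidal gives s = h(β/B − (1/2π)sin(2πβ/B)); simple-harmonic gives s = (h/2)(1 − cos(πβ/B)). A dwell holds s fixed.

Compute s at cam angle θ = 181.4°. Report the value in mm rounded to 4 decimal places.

seg 1 [0°–70°] cycloidal, h=29: full span → s += 29 → s = 29.0000
seg 2 [70°–211.5°] uniform, h=11: θ=181.4° here. β=111.4, B=141.5. 11·111.4/141.5 = 8.6601 → s = 37.6601

37.6601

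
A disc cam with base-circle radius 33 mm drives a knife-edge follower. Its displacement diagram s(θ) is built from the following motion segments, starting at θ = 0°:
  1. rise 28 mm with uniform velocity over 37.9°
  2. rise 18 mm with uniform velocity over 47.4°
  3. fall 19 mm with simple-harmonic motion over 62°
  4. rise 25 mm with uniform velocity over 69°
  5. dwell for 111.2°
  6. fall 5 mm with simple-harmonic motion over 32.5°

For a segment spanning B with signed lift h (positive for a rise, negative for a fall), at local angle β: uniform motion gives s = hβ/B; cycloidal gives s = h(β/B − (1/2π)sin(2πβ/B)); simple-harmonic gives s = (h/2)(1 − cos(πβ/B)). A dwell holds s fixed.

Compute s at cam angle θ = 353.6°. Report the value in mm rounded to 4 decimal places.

seg 1 [0°–37.9°] uniform, h=28: full span → s += 28 → s = 28.0000
seg 2 [37.9°–85.3°] uniform, h=18: full span → s += 18 → s = 46.0000
seg 3 [85.3°–147.3°] simple-harmonic, h=-19: full span → s += -19 → s = 27.0000
seg 4 [147.3°–216.3°] uniform, h=25: full span → s += 25 → s = 52.0000
seg 5 [216.3°–327.5°] dwell: s stays 52.0000
seg 6 [327.5°–360°] simple-harmonic, h=-5: θ=353.6° here. β=26.1, B=32.5. -5/2·(1 − cos(π·0.8031)) = -4.5367 → s = 47.4633

47.4633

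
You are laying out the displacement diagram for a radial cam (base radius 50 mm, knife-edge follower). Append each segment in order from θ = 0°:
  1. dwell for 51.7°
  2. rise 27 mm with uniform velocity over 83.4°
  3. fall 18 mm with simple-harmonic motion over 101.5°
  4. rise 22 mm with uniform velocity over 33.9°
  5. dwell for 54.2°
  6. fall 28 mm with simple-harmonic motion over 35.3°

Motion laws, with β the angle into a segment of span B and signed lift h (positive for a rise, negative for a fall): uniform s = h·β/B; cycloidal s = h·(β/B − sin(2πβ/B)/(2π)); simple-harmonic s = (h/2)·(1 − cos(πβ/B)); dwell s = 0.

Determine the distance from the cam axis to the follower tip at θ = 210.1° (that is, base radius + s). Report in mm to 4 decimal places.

seg 1 [0°–51.7°] dwell: s stays 0.0000
seg 2 [51.7°–135.1°] uniform, h=27: full span → s += 27 → s = 27.0000
seg 3 [135.1°–236.6°] simple-harmonic, h=-18: θ=210.1° here. β=75, B=101.5. -18/2·(1 − cos(π·0.7389)) = -15.1386 → s = 11.8614
radial distance = base radius + s = 50 + 11.8614 = 61.8614

61.8614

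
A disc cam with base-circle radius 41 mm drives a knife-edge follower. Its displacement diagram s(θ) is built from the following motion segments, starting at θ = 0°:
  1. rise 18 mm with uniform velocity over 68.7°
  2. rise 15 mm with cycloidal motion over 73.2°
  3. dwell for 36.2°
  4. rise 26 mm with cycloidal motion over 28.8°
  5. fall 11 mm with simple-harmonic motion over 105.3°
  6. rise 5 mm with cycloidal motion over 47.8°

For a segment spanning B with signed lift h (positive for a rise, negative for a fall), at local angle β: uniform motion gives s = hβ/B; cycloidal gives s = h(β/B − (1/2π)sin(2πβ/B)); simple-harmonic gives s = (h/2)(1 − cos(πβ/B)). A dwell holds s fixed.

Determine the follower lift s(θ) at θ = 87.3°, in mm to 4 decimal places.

seg 1 [0°–68.7°] uniform, h=18: full span → s += 18 → s = 18.0000
seg 2 [68.7°–141.9°] cycloidal, h=15: θ=87.3° here. β=18.6, B=73.2. 15·(0.2541 − sin(2π·0.2541)/(2π)) = 1.4249 → s = 19.4249

19.4249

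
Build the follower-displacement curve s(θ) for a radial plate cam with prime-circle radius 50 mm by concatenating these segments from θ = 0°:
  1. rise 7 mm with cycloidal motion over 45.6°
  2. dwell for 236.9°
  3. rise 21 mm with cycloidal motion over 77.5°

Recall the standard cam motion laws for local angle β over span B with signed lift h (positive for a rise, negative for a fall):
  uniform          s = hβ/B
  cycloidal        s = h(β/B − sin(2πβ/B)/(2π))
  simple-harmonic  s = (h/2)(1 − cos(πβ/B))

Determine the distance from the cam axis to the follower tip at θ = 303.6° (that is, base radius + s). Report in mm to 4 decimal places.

seg 1 [0°–45.6°] cycloidal, h=7: full span → s += 7 → s = 7.0000
seg 2 [45.6°–282.5°] dwell: s stays 7.0000
seg 3 [282.5°–360°] cycloidal, h=21: θ=303.6° here. β=21.1, B=77.5. 21·(0.2723 − sin(2π·0.2723)/(2π)) = 2.4078 → s = 9.4078
radial distance = base radius + s = 50 + 9.4078 = 59.4078

59.4078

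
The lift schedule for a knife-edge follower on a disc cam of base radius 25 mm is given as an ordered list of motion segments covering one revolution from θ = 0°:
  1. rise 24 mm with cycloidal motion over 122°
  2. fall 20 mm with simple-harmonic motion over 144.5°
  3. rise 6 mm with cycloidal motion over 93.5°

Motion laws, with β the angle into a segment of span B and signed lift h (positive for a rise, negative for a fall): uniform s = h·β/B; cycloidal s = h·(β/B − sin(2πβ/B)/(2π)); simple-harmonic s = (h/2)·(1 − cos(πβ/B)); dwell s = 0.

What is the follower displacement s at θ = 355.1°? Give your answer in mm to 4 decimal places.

seg 1 [0°–122°] cycloidal, h=24: full span → s += 24 → s = 24.0000
seg 2 [122°–266.5°] simple-harmonic, h=-20: full span → s += -20 → s = 4.0000
seg 3 [266.5°–360°] cycloidal, h=6: θ=355.1° here. β=88.6, B=93.5. 6·(0.9476 − sin(2π·0.9476)/(2π)) = 5.9943 → s = 9.9943

9.9943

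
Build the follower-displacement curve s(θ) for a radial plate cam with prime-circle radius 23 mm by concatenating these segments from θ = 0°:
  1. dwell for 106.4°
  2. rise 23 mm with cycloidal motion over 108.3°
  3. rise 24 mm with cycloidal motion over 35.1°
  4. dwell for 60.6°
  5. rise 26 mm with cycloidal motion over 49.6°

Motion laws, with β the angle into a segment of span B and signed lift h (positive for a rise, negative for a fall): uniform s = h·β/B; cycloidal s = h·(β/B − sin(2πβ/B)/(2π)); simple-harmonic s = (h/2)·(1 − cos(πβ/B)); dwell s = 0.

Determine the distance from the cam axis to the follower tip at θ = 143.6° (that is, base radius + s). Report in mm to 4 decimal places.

seg 1 [0°–106.4°] dwell: s stays 0.0000
seg 2 [106.4°–214.7°] cycloidal, h=23: θ=143.6° here. β=37.2, B=108.3. 23·(0.3435 − sin(2π·0.3435)/(2π)) = 4.8533 → s = 4.8533
radial distance = base radius + s = 23 + 4.8533 = 27.8533

27.8533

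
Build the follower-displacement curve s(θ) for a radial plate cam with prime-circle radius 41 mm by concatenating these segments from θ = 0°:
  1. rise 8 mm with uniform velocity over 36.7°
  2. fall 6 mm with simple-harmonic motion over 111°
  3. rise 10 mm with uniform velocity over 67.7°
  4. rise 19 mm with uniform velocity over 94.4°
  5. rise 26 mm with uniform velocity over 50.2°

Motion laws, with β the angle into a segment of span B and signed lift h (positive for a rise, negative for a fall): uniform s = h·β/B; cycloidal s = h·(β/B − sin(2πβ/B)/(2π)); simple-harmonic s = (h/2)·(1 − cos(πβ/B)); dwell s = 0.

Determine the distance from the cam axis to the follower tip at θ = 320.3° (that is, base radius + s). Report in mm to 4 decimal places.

seg 1 [0°–36.7°] uniform, h=8: full span → s += 8 → s = 8.0000
seg 2 [36.7°–147.7°] simple-harmonic, h=-6: full span → s += -6 → s = 2.0000
seg 3 [147.7°–215.4°] uniform, h=10: full span → s += 10 → s = 12.0000
seg 4 [215.4°–309.8°] uniform, h=19: full span → s += 19 → s = 31.0000
seg 5 [309.8°–360°] uniform, h=26: θ=320.3° here. β=10.5, B=50.2. 26·10.5/50.2 = 5.4382 → s = 36.4382
radial distance = base radius + s = 41 + 36.4382 = 77.4382

77.4382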